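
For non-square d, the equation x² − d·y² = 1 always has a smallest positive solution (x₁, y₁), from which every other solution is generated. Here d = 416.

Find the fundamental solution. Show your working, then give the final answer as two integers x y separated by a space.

√416 = [20; 2,1,1,9,1,1,2,40, …], period ℓ=8 (even) → k=7
step 0: (20, 1)  from 20·(1,0) + (0,1)
…
step 6: (2060, 101)  from 1·(1081,53) + (979,48)
step 7: (5201, 255)  from 2·(2060,101) + (1081,53)
fundamental: x₁=5201, y₁=255  (since 27050401 − 416·65025 = 1)

5201 255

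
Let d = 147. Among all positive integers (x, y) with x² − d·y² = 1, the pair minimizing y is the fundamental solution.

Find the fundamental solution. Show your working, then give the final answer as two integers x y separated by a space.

[12; 8,24] for √147; ℓ=2 ⇒ convergent index 1
step 0: (12, 1)  from 12·(1,0) + (0,1)
step 1: (97, 8)  from 8·(12,1) + (1,0)
(x₁, y₁) = (97, 8);  97² − 147·8² = 1 ✓

97 8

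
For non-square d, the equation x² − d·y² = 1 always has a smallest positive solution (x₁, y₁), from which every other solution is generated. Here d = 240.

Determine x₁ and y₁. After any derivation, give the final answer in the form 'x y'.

31 2

d=240: √d = [15; 2,30] (ℓ=2, even), read p_1/q_1
step 0: (15, 1)  from 15·(1,0) + (0,1)
step 1: (31, 2)  from 2·(15,1) + (1,0)
fundamental: x₁=31, y₁=2  (since 961 − 240·4 = 1)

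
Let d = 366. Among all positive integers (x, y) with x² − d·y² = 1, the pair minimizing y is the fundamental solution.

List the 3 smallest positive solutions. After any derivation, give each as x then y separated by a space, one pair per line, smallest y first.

907925 47458
1648655611249 86176609300
2993711291685588725 156483795997357542

[19; 7,1,1,1,2,12,2,1,1,1,7,38] for √366; ℓ=12 ⇒ convergent index 11
i=0: a=19 ⇒ p=19, q=1
i=1: a=7 ⇒ p=134, q=7
i=2: a=1 ⇒ p=153, q=8
i=3: a=1 ⇒ p=287, q=15
i=4: a=1 ⇒ p=440, q=23
…
i=10: a=1 ⇒ p=119053, q=6223
i=11: a=7 ⇒ p=907925, q=47458
fundamental: x₁=907925, y₁=47458  (since 824327805625 − 366·2252261764 = 1)
(907925+47458√366)^2 = 1648655611249 + 86176609300√366
(907925+47458√366)^3 = 2993711291685588725 + 156483795997357542√366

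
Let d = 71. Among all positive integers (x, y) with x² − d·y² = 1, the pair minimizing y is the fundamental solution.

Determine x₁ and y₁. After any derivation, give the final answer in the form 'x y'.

3480 413

[8; 2,2,1,7,1,2,2,16] for √71; ℓ=8 ⇒ convergent index 7
i=0: a=8 ⇒ p=8, q=1
…
i=3: a=1 ⇒ p=59, q=7
…
i=6: a=2 ⇒ p=1483, q=176
i=7: a=2 ⇒ p=3480, q=413
(x₁, y₁) = (3480, 413);  3480² − 71·413² = 1 ✓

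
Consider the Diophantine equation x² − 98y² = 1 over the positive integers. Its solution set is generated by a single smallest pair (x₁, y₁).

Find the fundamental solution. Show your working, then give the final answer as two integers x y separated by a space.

99 10

√98 = [9; 1,8,1,18, …], period ℓ=4 (even) → k=3
i=0: a=9 ⇒ p=9, q=1
…
i=2: a=8 ⇒ p=89, q=9
i=3: a=1 ⇒ p=99, q=10
(x₁, y₁) = (99, 10);  99² − 98·10² = 1 ✓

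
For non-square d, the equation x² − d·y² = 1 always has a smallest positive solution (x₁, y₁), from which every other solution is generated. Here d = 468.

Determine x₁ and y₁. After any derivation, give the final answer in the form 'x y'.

√468 → a₀=21, period (1,1,1,2,1,1,1,42); ℓ=8 even so k=7
step 0: (21, 1)  from 21·(1,0) + (0,1)
…
step 2: (43, 2)  from 1·(22,1) + (21,1)
…
step 4: (173, 8)  from 2·(65,3) + (43,2)
…
step 6: (411, 19)  from 1·(238,11) + (173,8)
step 7: (649, 30)  from 1·(411,19) + (238,11)
→ (649, 30).  Check: 649²=421201, 468·30²=421200, difference 1.

649 30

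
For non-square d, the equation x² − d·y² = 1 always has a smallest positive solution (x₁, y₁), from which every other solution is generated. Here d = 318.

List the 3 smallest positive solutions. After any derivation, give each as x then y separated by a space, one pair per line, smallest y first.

√318 → a₀=17, period (1,4,1,34); ℓ=4 even so k=3
a_0=17:  p_0=17·1+0=17,  q_0=17·0+1=1
…
a_2=4:  p_2=4·18+17=89,  q_2=4·1+1=5
a_3=1:  p_3=1·89+18=107,  q_3=1·5+1=6
fundamental: x₁=107, y₁=6  (since 11449 − 318·36 = 1)
(107+6√318)^2 = 22897 + 1284√318
(107+6√318)^3 = 4899851 + 274770√318

107 6
22897 1284
4899851 274770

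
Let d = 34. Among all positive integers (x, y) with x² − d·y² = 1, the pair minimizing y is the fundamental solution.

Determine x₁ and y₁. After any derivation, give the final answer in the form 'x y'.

√34 = [5; 1,4,1,10, …], period ℓ=4 (even) → k=3
a_0=5:  p_0=5·1+0=5,  q_0=5·0+1=1
a_1=1:  p_1=1·5+1=6,  q_1=1·1+0=1
a_2=4:  p_2=4·6+5=29,  q_2=4·1+1=5
a_3=1:  p_3=1·29+6=35,  q_3=1·5+1=6
fundamental: x₁=35, y₁=6  (since 1225 − 34·36 = 1)

35 6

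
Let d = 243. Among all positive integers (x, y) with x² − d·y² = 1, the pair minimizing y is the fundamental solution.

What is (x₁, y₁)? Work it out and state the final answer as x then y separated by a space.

70226 4505

[15; 1,1,2,3,15,3,2,1,1,30] for √243; ℓ=10 ⇒ convergent index 9
step 0: (15, 1)  from 15·(1,0) + (0,1)
…
step 4: (265, 17)  from 3·(78,5) + (31,2)
step 5: (4053, 260)  from 15·(265,17) + (78,5)
step 6: (12424, 797)  from 3·(4053,260) + (265,17)
step 7: (28901, 1854)  from 2·(12424,797) + (4053,260)
step 8: (41325, 2651)  from 1·(28901,1854) + (12424,797)
step 9: (70226, 4505)  from 1·(41325,2651) + (28901,1854)
fundamental: x₁=70226, y₁=4505  (since 4931691076 − 243·20295025 = 1)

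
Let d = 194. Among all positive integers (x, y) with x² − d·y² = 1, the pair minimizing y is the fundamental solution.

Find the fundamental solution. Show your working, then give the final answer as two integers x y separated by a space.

195 14

[13; 1,12,1,26] for √194; ℓ=4 ⇒ convergent index 3
step 0: (13, 1)  from 13·(1,0) + (0,1)
…
step 2: (181, 13)  from 12·(14,1) + (13,1)
step 3: (195, 14)  from 1·(181,13) + (14,1)
→ (195, 14).  Check: 195²=38025, 194·14²=38024, difference 1.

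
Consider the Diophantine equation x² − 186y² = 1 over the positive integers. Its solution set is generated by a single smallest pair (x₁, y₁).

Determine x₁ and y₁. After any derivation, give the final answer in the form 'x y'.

d=186: √d = [13; 1,1,1,3,4,3,1,1,1,26] (ℓ=10, even), read p_9/q_9
step 0: (13, 1)  from 13·(1,0) + (0,1)
step 1: (14, 1)  from 1·(13,1) + (1,0)
…
step 3: (41, 3)  from 1·(27,2) + (14,1)
step 4: (150, 11)  from 3·(41,3) + (27,2)
…
step 6: (2073, 152)  from 3·(641,47) + (150,11)
step 7: (2714, 199)  from 1·(2073,152) + (641,47)
step 8: (4787, 351)  from 1·(2714,199) + (2073,152)
step 9: (7501, 550)  from 1·(4787,351) + (2714,199)
fundamental: x₁=7501, y₁=550  (since 56265001 − 186·302500 = 1)

7501 550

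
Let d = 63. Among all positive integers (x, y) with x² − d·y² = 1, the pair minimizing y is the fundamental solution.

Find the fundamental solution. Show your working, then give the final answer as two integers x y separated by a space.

8 1

[7; 1,14] for √63; ℓ=2 ⇒ convergent index 1
step 0: (7, 1)  from 7·(1,0) + (0,1)
step 1: (8, 1)  from 1·(7,1) + (1,0)
(x₁, y₁) = (8, 1);  8² − 63·1² = 1 ✓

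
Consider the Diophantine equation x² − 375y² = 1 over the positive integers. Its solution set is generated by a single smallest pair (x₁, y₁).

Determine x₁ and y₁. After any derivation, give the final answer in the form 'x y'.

√375 = [19; 2,1,2,1,5,1,2,1,2,38, …], period ℓ=10 (even) → k=9
step 0: (19, 1)  from 19·(1,0) + (0,1)
step 1: (39, 2)  from 2·(19,1) + (1,0)
step 2: (58, 3)  from 1·(39,2) + (19,1)
step 3: (155, 8)  from 2·(58,3) + (39,2)
step 4: (213, 11)  from 1·(155,8) + (58,3)
step 5: (1220, 63)  from 5·(213,11) + (155,8)
step 6: (1433, 74)  from 1·(1220,63) + (213,11)
step 7: (4086, 211)  from 2·(1433,74) + (1220,63)
step 8: (5519, 285)  from 1·(4086,211) + (1433,74)
step 9: (15124, 781)  from 2·(5519,285) + (4086,211)
fundamental: x₁=15124, y₁=781  (since 228735376 − 375·609961 = 1)

15124 781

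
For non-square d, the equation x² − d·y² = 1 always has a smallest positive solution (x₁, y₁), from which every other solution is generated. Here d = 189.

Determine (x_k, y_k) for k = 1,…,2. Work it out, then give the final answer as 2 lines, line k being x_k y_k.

[13; 1,2,1,26] for √189; ℓ=4 ⇒ convergent index 3
step 0: (13, 1)  from 13·(1,0) + (0,1)
…
step 2: (41, 3)  from 2·(14,1) + (13,1)
step 3: (55, 4)  from 1·(41,3) + (14,1)
fundamental: x₁=55, y₁=4  (since 3025 − 189·16 = 1)
k=2:  x_2 = 55·55+189·4·4 = 6049,  y_2 = 55·4+4·55 = 440

55 4
6049 440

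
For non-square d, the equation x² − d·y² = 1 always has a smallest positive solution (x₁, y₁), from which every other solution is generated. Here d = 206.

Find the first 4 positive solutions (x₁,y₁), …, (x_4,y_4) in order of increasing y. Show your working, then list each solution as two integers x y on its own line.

59535 4148
7088832449 493902360
844067279642895 58808954001052
100503090979990675201 7002382152411359280

[14; 2,1,5,14,5,1,2,28] for √206; ℓ=8 ⇒ convergent index 7
k=0  a_k=14  p_k/q_k = 14/1
k=1  a_k=2  p_k/q_k = 29/2
…
k=5  a_k=5  p_k/q_k = 17539/1222
k=6  a_k=1  p_k/q_k = 20998/1463
k=7  a_k=2  p_k/q_k = 59535/4148
fundamental: x₁=59535, y₁=4148  (since 3544416225 − 206·17205904 = 1)
n=2: (59535,4148)∘(59535,4148) = (59535·59535+206·4148·4148, 59535·4148+4148·59535) = (7088832449,493902360)
n=3: (7088832449,493902360)∘(59535,4148) = (59535·7088832449+206·4148·493902360, 59535·493902360+4148·7088832449) = (844067279642895,58808954001052)
n=4: (844067279642895,58808954001052)∘(59535,4148) = (59535·844067279642895+206·4148·58808954001052, 59535·58808954001052+4148·844067279642895) = (100503090979990675201,7002382152411359280)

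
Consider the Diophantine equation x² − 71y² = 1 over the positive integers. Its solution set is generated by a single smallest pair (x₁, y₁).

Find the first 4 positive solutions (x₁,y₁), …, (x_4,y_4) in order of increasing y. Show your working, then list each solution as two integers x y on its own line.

3480 413
24220799 2874480
168576757560 20006380387
1173294208396801 139244404619040

√71 → a₀=8, period (2,2,1,7,1,2,2,16); ℓ=8 even so k=7
a_0=8:  p_0=8·1+0=8,  q_0=8·0+1=1
a_1=2:  p_1=2·8+1=17,  q_1=2·1+0=2
…
a_3=1:  p_3=1·42+17=59,  q_3=1·5+2=7
…
a_5=1:  p_5=1·455+59=514,  q_5=1·54+7=61
a_6=2:  p_6=2·514+455=1483,  q_6=2·61+54=176
a_7=2:  p_7=2·1483+514=3480,  q_7=2·176+61=413
(x₁, y₁) = (3480, 413);  3480² − 71·413² = 1 ✓
(x_2, y_2) = (3480·3480 + 71·413·413, 3480·413 + 413·3480) = (24220799, 2874480)
(x_3, y_3) = (3480·24220799 + 71·413·2874480, 3480·2874480 + 413·24220799) = (168576757560, 20006380387)
(x_4, y_4) = (3480·168576757560 + 71·413·20006380387, 3480·20006380387 + 413·168576757560) = (1173294208396801, 139244404619040)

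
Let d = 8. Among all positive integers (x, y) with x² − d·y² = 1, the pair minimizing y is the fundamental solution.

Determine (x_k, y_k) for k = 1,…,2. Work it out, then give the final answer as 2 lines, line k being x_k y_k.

3 1
17 6

[2; 1,4] for √8; ℓ=2 ⇒ convergent index 1
step 0: (2, 1)  from 2·(1,0) + (0,1)
step 1: (3, 1)  from 1·(2,1) + (1,0)
(x₁, y₁) = (3, 1);  3² − 8·1² = 1 ✓
(x_2, y_2) = (3·3 + 8·1·1, 3·1 + 1·3) = (17, 6)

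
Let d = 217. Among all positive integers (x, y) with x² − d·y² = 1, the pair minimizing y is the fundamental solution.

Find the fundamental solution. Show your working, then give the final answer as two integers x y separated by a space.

3844063 260952

√217 → a₀=14, period (1,2,1,2,1,…,2,1,28); ℓ=16 even so k=15
a_0=14:  p_0=14·1+0=14,  q_0=14·0+1=1
a_1=1:  p_1=1·14+1=15,  q_1=1·1+0=1
…
a_3=1:  p_3=1·44+15=59,  q_3=1·3+1=4
…
a_6=1:  p_6=1·221+162=383,  q_6=1·15+11=26
a_7=9:  p_7=9·383+221=3668,  q_7=9·26+15=249
…
a_9=9:  p_9=9·15055+3668=139163,  q_9=9·1022+249=9447
a_10=1:  p_10=1·139163+15055=154218,  q_10=1·9447+1022=10469
a_11=1:  p_11=1·154218+139163=293381,  q_11=1·10469+9447=19916
…
a_14=2:  p_14=2·1034361+740980=2809702,  q_14=2·70217+50301=190735
a_15=1:  p_15=1·2809702+1034361=3844063,  q_15=1·190735+70217=260952
fundamental: x₁=3844063, y₁=260952  (since 14776820347969 − 217·68095946304 = 1)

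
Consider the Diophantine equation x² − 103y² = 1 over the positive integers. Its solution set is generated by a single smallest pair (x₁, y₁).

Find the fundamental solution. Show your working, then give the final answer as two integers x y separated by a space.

227528 22419

d=103: √d = [10; 6,1,2,1,1,9,1,1,2,1,6,20] (ℓ=12, even), read p_11/q_11
a_0=10:  p_0=10·1+0=10,  q_0=10·0+1=1
…
a_3=2:  p_3=2·71+61=203,  q_3=2·7+6=20
…
a_6=9:  p_6=9·477+274=4567,  q_6=9·47+27=450
a_7=1:  p_7=1·4567+477=5044,  q_7=1·450+47=497
…
a_9=2:  p_9=2·9611+5044=24266,  q_9=2·947+497=2391
a_10=1:  p_10=1·24266+9611=33877,  q_10=1·2391+947=3338
a_11=6:  p_11=6·33877+24266=227528,  q_11=6·3338+2391=22419
fundamental: x₁=227528, y₁=22419  (since 51768990784 − 103·502611561 = 1)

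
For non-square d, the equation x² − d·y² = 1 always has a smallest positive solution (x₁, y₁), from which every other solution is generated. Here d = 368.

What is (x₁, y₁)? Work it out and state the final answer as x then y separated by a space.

1151 60

√368 = [19; 5,2,5,38, …], period ℓ=4 (even) → k=3
i=0: a=19 ⇒ p=19, q=1
…
i=2: a=2 ⇒ p=211, q=11
i=3: a=5 ⇒ p=1151, q=60
(x₁, y₁) = (1151, 60);  1151² − 368·60² = 1 ✓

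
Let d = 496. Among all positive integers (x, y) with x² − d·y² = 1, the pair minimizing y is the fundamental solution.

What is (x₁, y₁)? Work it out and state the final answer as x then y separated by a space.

4620799 207480

√496 = [22; 3,1,2,4,1,…,1,3,44, …], period ℓ=16 (even) → k=15
a_0=22:  p_0=22·1+0=22,  q_0=22·0+1=1
a_1=3:  p_1=3·22+1=67,  q_1=3·1+0=3
a_2=1:  p_2=1·67+22=89,  q_2=1·3+1=4
a_3=2:  p_3=2·89+67=245,  q_3=2·4+3=11
a_4=4:  p_4=4·245+89=1069,  q_4=4·11+4=48
a_5=1:  p_5=1·1069+245=1314,  q_5=1·48+11=59
a_6=1:  p_6=1·1314+1069=2383,  q_6=1·59+48=107
a_7=2:  p_7=2·2383+1314=6080,  q_7=2·107+59=273
a_8=2:  p_8=2·6080+2383=14543,  q_8=2·273+107=653
a_9=2:  p_9=2·14543+6080=35166,  q_9=2·653+273=1579
a_10=1:  p_10=1·35166+14543=49709,  q_10=1·1579+653=2232
a_11=1:  p_11=1·49709+35166=84875,  q_11=1·2232+1579=3811
…
a_13=2:  p_13=2·389209+84875=863293,  q_13=2·17476+3811=38763
a_14=1:  p_14=1·863293+389209=1252502,  q_14=1·38763+17476=56239
a_15=3:  p_15=3·1252502+863293=4620799,  q_15=3·56239+38763=207480
(x₁, y₁) = (4620799, 207480);  4620799² − 496·207480² = 1 ✓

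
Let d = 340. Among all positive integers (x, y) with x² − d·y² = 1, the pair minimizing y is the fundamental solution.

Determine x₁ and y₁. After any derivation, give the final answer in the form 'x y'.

285769 15498

[18; 2,3,1,1,1,…,3,2,36] for √340; ℓ=14 ⇒ convergent index 13
step 0: (18, 1)  from 18·(1,0) + (0,1)
step 1: (37, 2)  from 2·(18,1) + (1,0)
…
step 3: (166, 9)  from 1·(129,7) + (37,2)
step 4: (295, 16)  from 1·(166,9) + (129,7)
…
step 8: (7265, 394)  from 1·(6509,353) + (756,41)
step 9: (13774, 747)  from 1·(7265,394) + (6509,353)
step 10: (21039, 1141)  from 1·(13774,747) + (7265,394)
…
step 12: (125478, 6805)  from 3·(34813,1888) + (21039,1141)
step 13: (285769, 15498)  from 2·(125478,6805) + (34813,1888)
→ (285769, 15498).  Check: 285769²=81663921361, 340·15498²=81663921360, difference 1.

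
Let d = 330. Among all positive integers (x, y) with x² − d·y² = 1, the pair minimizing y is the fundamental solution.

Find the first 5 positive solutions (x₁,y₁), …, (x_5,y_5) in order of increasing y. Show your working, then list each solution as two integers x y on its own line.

109 6
23761 1308
5179789 285138
1129170241 62158776
246153932749 13550328030

[18; 6,36] for √330; ℓ=2 ⇒ convergent index 1
k=0  a_k=18  p_k/q_k = 18/1
k=1  a_k=6  p_k/q_k = 109/6
(x₁, y₁) = (109, 6);  109² − 330·6² = 1 ✓
n=2: (109,6)∘(109,6) = (109·109+330·6·6, 109·6+6·109) = (23761,1308)
n=3: (23761,1308)∘(109,6) = (109·23761+330·6·1308, 109·1308+6·23761) = (5179789,285138)
n=4: (5179789,285138)∘(109,6) = (109·5179789+330·6·285138, 109·285138+6·5179789) = (1129170241,62158776)
n=5: (1129170241,62158776)∘(109,6) = (109·1129170241+330·6·62158776, 109·62158776+6·1129170241) = (246153932749,13550328030)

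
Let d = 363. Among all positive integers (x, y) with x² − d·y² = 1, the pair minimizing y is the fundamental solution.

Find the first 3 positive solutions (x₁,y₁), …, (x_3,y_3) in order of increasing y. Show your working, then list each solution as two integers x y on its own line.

√363 → a₀=19, period (19,38); ℓ=2 even so k=1
k=0  a_k=19  p_k/q_k = 19/1
k=1  a_k=19  p_k/q_k = 362/19
→ (362, 19).  Check: 362²=131044, 363·19²=131043, difference 1.
(362+19√363)^2 = 262087 + 13756√363
(362+19√363)^3 = 189750626 + 9959325√363

362 19
262087 13756
189750626 9959325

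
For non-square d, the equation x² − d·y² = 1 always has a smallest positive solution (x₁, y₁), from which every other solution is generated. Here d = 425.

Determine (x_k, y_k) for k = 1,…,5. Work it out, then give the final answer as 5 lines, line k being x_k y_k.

√425 → a₀=20, period (1,1,1,1,1,1,40); ℓ=7 odd so k=13
k=0  a_k=20  p_k/q_k = 20/1
…
k=2  a_k=1  p_k/q_k = 41/2
k=3  a_k=1  p_k/q_k = 62/3
…
k=6  a_k=1  p_k/q_k = 268/13
k=7  a_k=40  p_k/q_k = 10885/528
k=8  a_k=1  p_k/q_k = 11153/541
…
k=11  a_k=1  p_k/q_k = 55229/2679
k=12  a_k=1  p_k/q_k = 88420/4289
k=13  a_k=1  p_k/q_k = 143649/6968
→ (143649, 6968).  Check: 143649²=20635035201, 425·6968²=20635035200, difference 1.
n=2: (143649,6968)∘(143649,6968) = (143649·143649+425·6968·6968, 143649·6968+6968·143649) = (41270070401,2001892464)
n=3: (41270070401,2001892464)∘(143649,6968) = (143649·41270070401+425·6968·2001892464, 143649·2001892464+6968·41270070401) = (11856808685922849,575139701115304)
n=4: (11856808685922849,575139701115304)∘(143649,6968) = (143649·11856808685922849+425·6968·575139701115304, 143649·575139701115304+6968·11856808685922849) = (3406437421806992601601,165236485849022716128)
n=5: (3406437421806992601601,165236485849022716128)∘(143649,6968) = (143649·3406437421806992601601+425·6968·165236485849022716128, 143649·165236485849022716128+6968·3406437421806992601601) = (978662658398448551768841249,47472111910877388597026840)

143649 6968
41270070401 2001892464
11856808685922849 575139701115304
3406437421806992601601 165236485849022716128
978662658398448551768841249 47472111910877388597026840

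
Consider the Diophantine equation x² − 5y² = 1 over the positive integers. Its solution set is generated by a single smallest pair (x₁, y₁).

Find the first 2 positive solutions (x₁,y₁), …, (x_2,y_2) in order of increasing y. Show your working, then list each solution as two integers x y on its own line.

9 4
161 72

d=5: √d = [2; 4] (ℓ=1, odd), read p_1/q_1
k=0  a_k=2  p_k/q_k = 2/1
k=1  a_k=4  p_k/q_k = 9/4
(x₁, y₁) = (9, 4);  9² − 5·4² = 1 ✓
k=2:  x_2 = 9·9+5·4·4 = 161,  y_2 = 9·4+4·9 = 72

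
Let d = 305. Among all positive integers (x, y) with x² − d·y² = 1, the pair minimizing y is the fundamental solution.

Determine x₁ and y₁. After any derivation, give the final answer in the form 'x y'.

489 28

d=305: √d = [17; 2,6,2,34] (ℓ=4, even), read p_3/q_3
k=0  a_k=17  p_k/q_k = 17/1
k=1  a_k=2  p_k/q_k = 35/2
k=2  a_k=6  p_k/q_k = 227/13
k=3  a_k=2  p_k/q_k = 489/28
→ (489, 28).  Check: 489²=239121, 305·28²=239120, difference 1.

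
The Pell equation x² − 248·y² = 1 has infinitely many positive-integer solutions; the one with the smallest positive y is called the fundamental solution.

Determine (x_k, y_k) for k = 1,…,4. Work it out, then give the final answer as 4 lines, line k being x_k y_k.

63 4
7937 504
999999 63500
125991937 8000496

d=248: √d = [15; 1,2,1,30] (ℓ=4, even), read p_3/q_3
k=0  a_k=15  p_k/q_k = 15/1
…
k=2  a_k=2  p_k/q_k = 47/3
k=3  a_k=1  p_k/q_k = 63/4
(x₁, y₁) = (63, 4);  63² − 248·4² = 1 ✓
(63+4√248)^2 = 7937 + 504√248
(63+4√248)^3 = 999999 + 63500√248
(63+4√248)^4 = 125991937 + 8000496√248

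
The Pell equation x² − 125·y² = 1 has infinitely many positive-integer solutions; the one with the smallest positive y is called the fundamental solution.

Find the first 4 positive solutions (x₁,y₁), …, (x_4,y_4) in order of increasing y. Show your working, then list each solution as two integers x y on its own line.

930249 83204
1730726404001 154800875592
3220013013190122249 288006719437081612
5990827771012465337616001 535835925499096664087184

d=125: √d = [11; 5,1,1,5,22] (ℓ=5, odd), read p_9/q_9
a_0=11:  p_0=11·1+0=11,  q_0=11·0+1=1
…
a_2=1:  p_2=1·56+11=67,  q_2=1·5+1=6
…
a_8=1:  p_8=1·91444+76317=167761,  q_8=1·8179+6826=15005
a_9=5:  p_9=5·167761+91444=930249,  q_9=5·15005+8179=83204
fundamental: x₁=930249, y₁=83204  (since 865363202001 − 125·6922905616 = 1)
k=2:  x_2 = 930249·930249+125·83204·83204 = 1730726404001,  y_2 = 930249·83204+83204·930249 = 154800875592
k=3:  x_3 = 930249·1730726404001+125·83204·154800875592 = 3220013013190122249,  y_3 = 930249·154800875592+83204·1730726404001 = 288006719437081612
k=4:  x_4 = 930249·3220013013190122249+125·83204·288006719437081612 = 5990827771012465337616001,  y_4 = 930249·288006719437081612+83204·3220013013190122249 = 535835925499096664087184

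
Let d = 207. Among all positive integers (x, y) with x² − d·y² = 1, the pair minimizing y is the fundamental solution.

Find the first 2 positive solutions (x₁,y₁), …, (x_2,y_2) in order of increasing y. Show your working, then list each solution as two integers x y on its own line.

√207 → a₀=14, period (2,1,1,2,1,1,2,28); ℓ=8 even so k=7
i=0: a=14 ⇒ p=14, q=1
…
i=2: a=1 ⇒ p=43, q=3
…
i=5: a=1 ⇒ p=259, q=18
i=6: a=1 ⇒ p=446, q=31
i=7: a=2 ⇒ p=1151, q=80
→ (1151, 80).  Check: 1151²=1324801, 207·80²=1324800, difference 1.
k=2:  x_2 = 1151·1151+207·80·80 = 2649601,  y_2 = 1151·80+80·1151 = 184160

1151 80
2649601 184160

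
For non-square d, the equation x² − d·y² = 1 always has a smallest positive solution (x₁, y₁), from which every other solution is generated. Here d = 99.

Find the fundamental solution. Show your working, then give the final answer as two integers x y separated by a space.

d=99: √d = [9; 1,18] (ℓ=2, even), read p_1/q_1
a_0=9:  p_0=9·1+0=9,  q_0=9·0+1=1
a_1=1:  p_1=1·9+1=10,  q_1=1·1+0=1
(x₁, y₁) = (10, 1);  10² − 99·1² = 1 ✓

10 1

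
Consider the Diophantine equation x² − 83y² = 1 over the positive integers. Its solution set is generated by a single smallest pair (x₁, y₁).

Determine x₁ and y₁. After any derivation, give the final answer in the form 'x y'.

82 9

[9; 9,18] for √83; ℓ=2 ⇒ convergent index 1
a_0=9:  p_0=9·1+0=9,  q_0=9·0+1=1
a_1=9:  p_1=9·9+1=82,  q_1=9·1+0=9
(x₁, y₁) = (82, 9);  82² − 83·9² = 1 ✓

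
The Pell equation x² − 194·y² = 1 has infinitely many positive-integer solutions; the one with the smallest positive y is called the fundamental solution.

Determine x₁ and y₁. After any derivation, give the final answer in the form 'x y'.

195 14

√194 → a₀=13, period (1,12,1,26); ℓ=4 even so k=3
a_0=13:  p_0=13·1+0=13,  q_0=13·0+1=1
…
a_2=12:  p_2=12·14+13=181,  q_2=12·1+1=13
a_3=1:  p_3=1·181+14=195,  q_3=1·13+1=14
(x₁, y₁) = (195, 14);  195² − 194·14² = 1 ✓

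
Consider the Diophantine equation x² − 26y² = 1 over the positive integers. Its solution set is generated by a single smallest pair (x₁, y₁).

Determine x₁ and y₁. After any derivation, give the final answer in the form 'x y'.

√26 → a₀=5, period (10); ℓ=1 odd so k=1
i=0: a=5 ⇒ p=5, q=1
i=1: a=10 ⇒ p=51, q=10
(x₁, y₁) = (51, 10);  51² − 26·10² = 1 ✓

51 10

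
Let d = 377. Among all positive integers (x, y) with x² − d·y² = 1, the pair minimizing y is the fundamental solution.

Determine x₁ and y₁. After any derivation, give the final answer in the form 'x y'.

233 12

[19; 2,2,2,38] for √377; ℓ=4 ⇒ convergent index 3
a_0=19:  p_0=19·1+0=19,  q_0=19·0+1=1
a_1=2:  p_1=2·19+1=39,  q_1=2·1+0=2
a_2=2:  p_2=2·39+19=97,  q_2=2·2+1=5
a_3=2:  p_3=2·97+39=233,  q_3=2·5+2=12
(x₁, y₁) = (233, 12);  233² − 377·12² = 1 ✓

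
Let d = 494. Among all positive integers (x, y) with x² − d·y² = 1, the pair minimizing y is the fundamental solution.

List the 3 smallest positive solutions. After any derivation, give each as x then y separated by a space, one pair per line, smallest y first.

d=494: √d = [22; 4,2,2,1,2,1,2,2,4,44] (ℓ=10, even), read p_9/q_9
i=0: a=22 ⇒ p=22, q=1
i=1: a=4 ⇒ p=89, q=4
…
i=4: a=1 ⇒ p=689, q=31
…
i=8: a=2 ⇒ p=16514, q=743
i=9: a=4 ⇒ p=73035, q=3286
(x₁, y₁) = (73035, 3286);  73035² − 494·3286² = 1 ✓
(x_2, y_2) = (73035·73035 + 494·3286·3286, 73035·3286 + 3286·73035) = (10668222449, 479986020)
(x_3, y_3) = (73035·10668222449 + 494·3286·479986020, 73035·479986020 + 3286·10668222449) = (1558307253052395, 70111557938114)

73035 3286
10668222449 479986020
1558307253052395 70111557938114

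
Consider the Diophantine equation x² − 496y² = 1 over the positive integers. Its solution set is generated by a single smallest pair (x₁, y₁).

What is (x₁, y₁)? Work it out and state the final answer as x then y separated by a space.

4620799 207480

√496 = [22; 3,1,2,4,1,…,1,3,44, …], period ℓ=16 (even) → k=15
k=0  a_k=22  p_k/q_k = 22/1
k=1  a_k=3  p_k/q_k = 67/3
…
k=4  a_k=4  p_k/q_k = 1069/48
…
k=6  a_k=1  p_k/q_k = 2383/107
…
k=8  a_k=2  p_k/q_k = 14543/653
…
k=12  a_k=4  p_k/q_k = 389209/17476
k=13  a_k=2  p_k/q_k = 863293/38763
k=14  a_k=1  p_k/q_k = 1252502/56239
k=15  a_k=3  p_k/q_k = 4620799/207480
(x₁, y₁) = (4620799, 207480);  4620799² − 496·207480² = 1 ✓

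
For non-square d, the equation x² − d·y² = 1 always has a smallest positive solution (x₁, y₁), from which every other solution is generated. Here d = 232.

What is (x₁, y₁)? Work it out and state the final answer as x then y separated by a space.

d=232: √d = [15; 4,3,7,3,4,30] (ℓ=6, even), read p_5/q_5
k=0  a_k=15  p_k/q_k = 15/1
k=1  a_k=4  p_k/q_k = 61/4
…
k=4  a_k=3  p_k/q_k = 4539/298
k=5  a_k=4  p_k/q_k = 19603/1287
→ (19603, 1287).  Check: 19603²=384277609, 232·1287²=384277608, difference 1.

19603 1287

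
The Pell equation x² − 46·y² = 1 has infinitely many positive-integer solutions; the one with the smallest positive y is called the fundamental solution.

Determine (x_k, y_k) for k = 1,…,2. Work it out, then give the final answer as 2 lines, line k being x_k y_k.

24335 3588
1184384449 174627960

√46 = [6; 1,3,1,1,2,6,2,1,1,3,1,12, …], period ℓ=12 (even) → k=11
i=0: a=6 ⇒ p=6, q=1
i=1: a=1 ⇒ p=7, q=1
i=2: a=3 ⇒ p=27, q=4
…
i=6: a=6 ⇒ p=997, q=147
i=7: a=2 ⇒ p=2150, q=317
i=8: a=1 ⇒ p=3147, q=464
i=9: a=1 ⇒ p=5297, q=781
i=10: a=3 ⇒ p=19038, q=2807
i=11: a=1 ⇒ p=24335, q=3588
→ (24335, 3588).  Check: 24335²=592192225, 46·3588²=592192224, difference 1.
(x_2, y_2) = (24335·24335 + 46·3588·3588, 24335·3588 + 3588·24335) = (1184384449, 174627960)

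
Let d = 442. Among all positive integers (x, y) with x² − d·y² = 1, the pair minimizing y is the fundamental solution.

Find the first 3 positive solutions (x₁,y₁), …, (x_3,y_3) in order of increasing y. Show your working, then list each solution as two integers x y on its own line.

[21; 42] for √442; ℓ=1 ⇒ convergent index 1
i=0: a=21 ⇒ p=21, q=1
i=1: a=42 ⇒ p=883, q=42
fundamental: x₁=883, y₁=42  (since 779689 − 442·1764 = 1)
(883+42√442)^2 = 1559377 + 74172√442
(883+42√442)^3 = 2753858899 + 130987710√442

883 42
1559377 74172
2753858899 130987710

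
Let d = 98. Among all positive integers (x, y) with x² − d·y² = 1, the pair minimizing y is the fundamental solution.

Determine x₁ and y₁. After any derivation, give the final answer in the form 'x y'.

d=98: √d = [9; 1,8,1,18] (ℓ=4, even), read p_3/q_3
i=0: a=9 ⇒ p=9, q=1
i=1: a=1 ⇒ p=10, q=1
i=2: a=8 ⇒ p=89, q=9
i=3: a=1 ⇒ p=99, q=10
(x₁, y₁) = (99, 10);  99² − 98·10² = 1 ✓

99 10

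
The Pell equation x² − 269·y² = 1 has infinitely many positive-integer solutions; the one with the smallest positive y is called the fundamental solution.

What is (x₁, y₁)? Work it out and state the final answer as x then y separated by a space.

13449 820

√269 = [16; 2,2,32, …], period ℓ=3 (odd) → k=5
a_0=16:  p_0=16·1+0=16,  q_0=16·0+1=1
a_1=2:  p_1=2·16+1=33,  q_1=2·1+0=2
…
a_4=2:  p_4=2·2657+82=5396,  q_4=2·162+5=329
a_5=2:  p_5=2·5396+2657=13449,  q_5=2·329+162=820
→ (13449, 820).  Check: 13449²=180875601, 269·820²=180875600, difference 1.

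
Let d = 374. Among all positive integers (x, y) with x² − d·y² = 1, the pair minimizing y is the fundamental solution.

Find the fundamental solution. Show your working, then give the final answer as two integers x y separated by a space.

3365 174

√374 = [19; 2,1,18,1,2,38, …], period ℓ=6 (even) → k=5
a_0=19:  p_0=19·1+0=19,  q_0=19·0+1=1
…
a_3=18:  p_3=18·58+39=1083,  q_3=18·3+2=56
a_4=1:  p_4=1·1083+58=1141,  q_4=1·56+3=59
a_5=2:  p_5=2·1141+1083=3365,  q_5=2·59+56=174
fundamental: x₁=3365, y₁=174  (since 11323225 − 374·30276 = 1)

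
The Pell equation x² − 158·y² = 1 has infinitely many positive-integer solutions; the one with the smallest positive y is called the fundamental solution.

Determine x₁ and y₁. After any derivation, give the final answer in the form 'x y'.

7743 616

√158 → a₀=12, period (1,1,3,12,3,1,1,24); ℓ=8 even so k=7
i=0: a=12 ⇒ p=12, q=1
i=1: a=1 ⇒ p=13, q=1
i=2: a=1 ⇒ p=25, q=2
…
i=4: a=12 ⇒ p=1081, q=86
i=5: a=3 ⇒ p=3331, q=265
i=6: a=1 ⇒ p=4412, q=351
i=7: a=1 ⇒ p=7743, q=616
(x₁, y₁) = (7743, 616);  7743² − 158·616² = 1 ✓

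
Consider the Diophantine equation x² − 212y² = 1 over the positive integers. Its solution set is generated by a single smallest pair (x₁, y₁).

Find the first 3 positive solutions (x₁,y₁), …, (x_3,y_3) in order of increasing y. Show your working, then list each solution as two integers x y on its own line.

66249 4550
8777860001 602865900
1163048894346249 79878526013650

d=212: √d = [14; 1,1,3,1,1,…,1,1,28] (ℓ=14, even), read p_13/q_13
step 0: (14, 1)  from 14·(1,0) + (0,1)
step 1: (15, 1)  from 1·(14,1) + (1,0)
…
step 8: (2781, 191)  from 1·(2417,166) + (364,25)
step 9: (5198, 357)  from 1·(2781,191) + (2417,166)
…
step 12: (37114, 2549)  from 1·(29135,2001) + (7979,548)
step 13: (66249, 4550)  from 1·(37114,2549) + (29135,2001)
→ (66249, 4550).  Check: 66249²=4388930001, 212·4550²=4388930000, difference 1.
k=2:  x_2 = 66249·66249+212·4550·4550 = 8777860001,  y_2 = 66249·4550+4550·66249 = 602865900
k=3:  x_3 = 66249·8777860001+212·4550·602865900 = 1163048894346249,  y_3 = 66249·602865900+4550·8777860001 = 79878526013650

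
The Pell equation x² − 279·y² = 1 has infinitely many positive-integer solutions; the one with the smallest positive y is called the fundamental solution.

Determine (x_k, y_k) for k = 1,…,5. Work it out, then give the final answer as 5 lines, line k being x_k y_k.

1520 91
4620799 276640
14047227440 840985509
42703566796801 2556595670720
129818829015047600 7772049998003291

[16; 1,2,2,1,2,2,1,32] for √279; ℓ=8 ⇒ convergent index 7
k=0  a_k=16  p_k/q_k = 16/1
…
k=3  a_k=2  p_k/q_k = 117/7
…
k=6  a_k=2  p_k/q_k = 1069/64
k=7  a_k=1  p_k/q_k = 1520/91
(x₁, y₁) = (1520, 91);  1520² − 279·91² = 1 ✓
(x_2, y_2) = (1520·1520 + 279·91·91, 1520·91 + 91·1520) = (4620799, 276640)
(x_3, y_3) = (1520·4620799 + 279·91·276640, 1520·276640 + 91·4620799) = (14047227440, 840985509)
(x_4, y_4) = (1520·14047227440 + 279·91·840985509, 1520·840985509 + 91·14047227440) = (42703566796801, 2556595670720)
(x_5, y_5) = (1520·42703566796801 + 279·91·2556595670720, 1520·2556595670720 + 91·42703566796801) = (129818829015047600, 7772049998003291)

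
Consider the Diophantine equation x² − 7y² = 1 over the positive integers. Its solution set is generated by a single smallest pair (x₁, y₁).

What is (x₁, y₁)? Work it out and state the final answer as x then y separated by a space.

[2; 1,1,1,4] for √7; ℓ=4 ⇒ convergent index 3
a_0=2:  p_0=2·1+0=2,  q_0=2·0+1=1
…
a_2=1:  p_2=1·3+2=5,  q_2=1·1+1=2
a_3=1:  p_3=1·5+3=8,  q_3=1·2+1=3
→ (8, 3).  Check: 8²=64, 7·3²=63, difference 1.

8 3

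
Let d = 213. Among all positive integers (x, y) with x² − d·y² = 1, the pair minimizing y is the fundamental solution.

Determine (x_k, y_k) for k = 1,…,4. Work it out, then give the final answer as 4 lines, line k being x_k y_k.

√213 → a₀=14, period (1,1,2,6,1,8,1,6,2,1,1,28); ℓ=12 even so k=11
k=0  a_k=14  p_k/q_k = 14/1
k=1  a_k=1  p_k/q_k = 15/1
…
k=4  a_k=6  p_k/q_k = 467/32
…
k=6  a_k=8  p_k/q_k = 4787/328
…
k=10  a_k=1  p_k/q_k = 115574/7919
k=11  a_k=1  p_k/q_k = 194399/13320
(x₁, y₁) = (194399, 13320);  194399² − 213·13320² = 1 ✓
(x_2, y_2) = (194399·194399 + 213·13320·13320, 194399·13320 + 13320·194399) = (75581942401, 5178789360)
(x_3, y_3) = (194399·75581942401 + 213·13320·5178789360, 194399·5178789360 + 13320·75581942401) = (29386108041429599, 2013502945575960)
(x_4, y_4) = (194399·29386108041429599 + 213·13320·2013502945575960, 194399·2013502945575960 + 13320·29386108041429599) = (11425260034216163289601, 782845918228863306720)

194399 13320
75581942401 5178789360
29386108041429599 2013502945575960
11425260034216163289601 782845918228863306720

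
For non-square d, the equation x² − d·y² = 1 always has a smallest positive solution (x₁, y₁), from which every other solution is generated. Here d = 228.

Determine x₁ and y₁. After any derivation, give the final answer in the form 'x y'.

151 10

√228 → a₀=15, period (10,30); ℓ=2 even so k=1
i=0: a=15 ⇒ p=15, q=1
i=1: a=10 ⇒ p=151, q=10
(x₁, y₁) = (151, 10);  151² − 228·10² = 1 ✓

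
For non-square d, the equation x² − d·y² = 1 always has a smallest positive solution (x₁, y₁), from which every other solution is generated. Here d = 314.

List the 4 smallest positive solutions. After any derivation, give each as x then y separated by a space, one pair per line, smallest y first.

√314 → a₀=17, period (1,2,1,1,2,1,34); ℓ=7 odd so k=13
step 0: (17, 1)  from 17·(1,0) + (0,1)
…
step 2: (53, 3)  from 2·(18,1) + (17,1)
step 3: (71, 4)  from 1·(53,3) + (18,1)
…
step 5: (319, 18)  from 2·(124,7) + (71,4)
…
step 7: (15381, 868)  from 34·(443,25) + (319,18)
…
step 10: (62853, 3547)  from 1·(47029,2654) + (15824,893)
step 11: (109882, 6201)  from 1·(62853,3547) + (47029,2654)
step 12: (282617, 15949)  from 2·(109882,6201) + (62853,3547)
step 13: (392499, 22150)  from 1·(282617,15949) + (109882,6201)
(x₁, y₁) = (392499, 22150);  392499² − 314·22150² = 1 ✓
k=2:  x_2 = 392499·392499+314·22150·22150 = 308110930001,  y_2 = 392499·22150+22150·392499 = 17387705700
k=3:  x_3 = 392499·308110930001+314·22150·17387705700 = 241866463828532499,  y_3 = 392499·17387705700+22150·308110930001 = 13649314199066450
k=4:  x_4 = 392499·241866463828532499+314·22150·13649314199066450 = 189864690372162243720001,  y_4 = 392499·13649314199066450+22150·241866463828532499 = 10714684347621377411400

392499 22150
308110930001 17387705700
241866463828532499 13649314199066450
189864690372162243720001 10714684347621377411400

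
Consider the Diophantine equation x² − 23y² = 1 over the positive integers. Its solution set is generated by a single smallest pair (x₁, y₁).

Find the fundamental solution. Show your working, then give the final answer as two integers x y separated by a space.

√23 = [4; 1,3,1,8, …], period ℓ=4 (even) → k=3
step 0: (4, 1)  from 4·(1,0) + (0,1)
step 1: (5, 1)  from 1·(4,1) + (1,0)
step 2: (19, 4)  from 3·(5,1) + (4,1)
step 3: (24, 5)  from 1·(19,4) + (5,1)
(x₁, y₁) = (24, 5);  24² − 23·5² = 1 ✓

24 5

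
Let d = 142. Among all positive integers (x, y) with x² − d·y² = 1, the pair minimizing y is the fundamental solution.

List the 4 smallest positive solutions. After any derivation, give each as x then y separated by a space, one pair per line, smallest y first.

143 12
40897 3432
11696399 981540
3345129217 280717008

[11; 1,10,1,22] for √142; ℓ=4 ⇒ convergent index 3
a_0=11:  p_0=11·1+0=11,  q_0=11·0+1=1
a_1=1:  p_1=1·11+1=12,  q_1=1·1+0=1
a_2=10:  p_2=10·12+11=131,  q_2=10·1+1=11
a_3=1:  p_3=1·131+12=143,  q_3=1·11+1=12
(x₁, y₁) = (143, 12);  143² − 142·12² = 1 ✓
(x_2, y_2) = (143·143 + 142·12·12, 143·12 + 12·143) = (40897, 3432)
(x_3, y_3) = (143·40897 + 142·12·3432, 143·3432 + 12·40897) = (11696399, 981540)
(x_4, y_4) = (143·11696399 + 142·12·981540, 143·981540 + 12·11696399) = (3345129217, 280717008)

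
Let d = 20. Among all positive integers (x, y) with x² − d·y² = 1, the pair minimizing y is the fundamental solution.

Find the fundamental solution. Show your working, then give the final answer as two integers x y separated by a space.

√20 → a₀=4, period (2,8); ℓ=2 even so k=1
k=0  a_k=4  p_k/q_k = 4/1
k=1  a_k=2  p_k/q_k = 9/2
→ (9, 2).  Check: 9²=81, 20·2²=80, difference 1.

9 2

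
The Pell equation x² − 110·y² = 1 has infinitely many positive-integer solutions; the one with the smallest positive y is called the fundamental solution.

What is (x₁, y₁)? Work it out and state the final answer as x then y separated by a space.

21 2

√110 → a₀=10, period (2,20); ℓ=2 even so k=1
step 0: (10, 1)  from 10·(1,0) + (0,1)
step 1: (21, 2)  from 2·(10,1) + (1,0)
fundamental: x₁=21, y₁=2  (since 441 − 110·4 = 1)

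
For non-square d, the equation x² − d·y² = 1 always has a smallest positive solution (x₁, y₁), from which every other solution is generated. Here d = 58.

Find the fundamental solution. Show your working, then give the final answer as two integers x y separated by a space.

19603 2574

d=58: √d = [7; 1,1,1,1,1,1,14] (ℓ=7, odd), read p_13/q_13
k=0  a_k=7  p_k/q_k = 7/1
k=1  a_k=1  p_k/q_k = 8/1
…
k=4  a_k=1  p_k/q_k = 38/5
…
k=7  a_k=14  p_k/q_k = 1447/190
…
k=12  a_k=1  p_k/q_k = 12071/1585
k=13  a_k=1  p_k/q_k = 19603/2574
(x₁, y₁) = (19603, 2574);  19603² − 58·2574² = 1 ✓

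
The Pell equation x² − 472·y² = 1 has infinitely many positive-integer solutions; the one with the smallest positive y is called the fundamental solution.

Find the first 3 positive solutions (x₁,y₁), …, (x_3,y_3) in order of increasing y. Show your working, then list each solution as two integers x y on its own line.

d=472: √d = [21; 1,2,1,1,1,…,2,1,42] (ℓ=14, even), read p_13/q_13
i=0: a=21 ⇒ p=21, q=1
…
i=3: a=1 ⇒ p=87, q=4
i=4: a=1 ⇒ p=152, q=7
…
i=7: a=5 ⇒ p=5779, q=266
i=8: a=4 ⇒ p=24224, q=1115
i=9: a=1 ⇒ p=30003, q=1381
…
i=12: a=2 ⇒ p=222687, q=10250
i=13: a=1 ⇒ p=306917, q=14127
→ (306917, 14127).  Check: 306917²=94198044889, 472·14127²=94198044888, difference 1.
k=2:  x_2 = 306917·306917+472·14127·14127 = 188396089777,  y_2 = 306917·14127+14127·306917 = 8671632918
k=3:  x_3 = 306917·188396089777+472·14127·8671632918 = 115643925371868101,  y_3 = 306917·8671632918+14127·188396089777 = 5322943120573485

306917 14127
188396089777 8671632918
115643925371868101 5322943120573485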